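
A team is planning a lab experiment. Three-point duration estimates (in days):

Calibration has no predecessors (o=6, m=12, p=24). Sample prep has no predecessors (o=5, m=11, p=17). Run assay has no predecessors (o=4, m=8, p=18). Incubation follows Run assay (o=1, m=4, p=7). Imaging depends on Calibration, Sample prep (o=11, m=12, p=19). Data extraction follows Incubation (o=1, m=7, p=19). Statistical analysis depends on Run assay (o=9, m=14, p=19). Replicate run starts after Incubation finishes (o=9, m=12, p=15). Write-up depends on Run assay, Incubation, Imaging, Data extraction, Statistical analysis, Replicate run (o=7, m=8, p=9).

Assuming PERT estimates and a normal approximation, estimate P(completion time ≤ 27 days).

te_Calibration = (6 + 4·12 + 24)/6 = 78/6 = 13; σ²_Calibration = ((24−6)/6)² = 9.000
te_Sample prep = (5 + 4·11 + 17)/6 = 66/6 = 11; σ²_Sample prep = ((17−5)/6)² = 4.000
te_Run assay = (4 + 4·8 + 18)/6 = 54/6 = 9; σ²_Run assay = ((18−4)/6)² = 5.444
te_Incubation = (1 + 4·4 + 7)/6 = 24/6 = 4; σ²_Incubation = ((7−1)/6)² = 1.000
te_Imaging = (11 + 4·12 + 19)/6 = 78/6 = 13; σ²_Imaging = ((19−11)/6)² = 1.778
te_Data extraction = (1 + 4·7 + 19)/6 = 48/6 = 8; σ²_Data extraction = ((19−1)/6)² = 9.000
te_Statistical analysis = (9 + 4·14 + 19)/6 = 84/6 = 14; σ²_Statistical analysis = ((19−9)/6)² = 2.778
te_Replicate run = (9 + 4·12 + 15)/6 = 72/6 = 12; σ²_Replicate run = ((15−9)/6)² = 1.000
te_Write-up = (7 + 4·8 + 9)/6 = 48/6 = 8; σ²_Write-up = ((9−7)/6)² = 0.111

Forward pass:
ES_Calibration = 0; EF_Calibration = 13
ES_Sample prep = 0; EF_Sample prep = 11
ES_Run assay = 0; EF_Run assay = 9
ES_Incubation = 9; EF_Incubation = 9+4 = 13
ES_Imaging = max(EF_Calibration=13, EF_Sample prep=11) = 13; EF_Imaging = 13+13 = 26
ES_Data extraction = 13; EF_Data extraction = 13+8 = 21
ES_Statistical analysis = 9; EF_Statistical analysis = 9+14 = 23
ES_Replicate run = 13; EF_Replicate run = 13+12 = 25
ES_Write-up = max(EF_Run assay=9, EF_Incubation=13, EF_Imaging=26, EF_Data extraction=21, EF_Statistical analysis=23, EF_Replicate run=25) = 26; EF_Write-up = 26+8 = 34
Expected project duration μ = 34 days. Critical path: Calibration → Imaging → Write-up.

Variance along critical path = 9.000 + 1.778 + 0.111 = 10.889; σ = √10.889 = 3.300 days.
Z = (27 − 34) / 3.300 = -2.121
P(T ≤ 27) = Φ(-2.121) ≈ 0.017

0.017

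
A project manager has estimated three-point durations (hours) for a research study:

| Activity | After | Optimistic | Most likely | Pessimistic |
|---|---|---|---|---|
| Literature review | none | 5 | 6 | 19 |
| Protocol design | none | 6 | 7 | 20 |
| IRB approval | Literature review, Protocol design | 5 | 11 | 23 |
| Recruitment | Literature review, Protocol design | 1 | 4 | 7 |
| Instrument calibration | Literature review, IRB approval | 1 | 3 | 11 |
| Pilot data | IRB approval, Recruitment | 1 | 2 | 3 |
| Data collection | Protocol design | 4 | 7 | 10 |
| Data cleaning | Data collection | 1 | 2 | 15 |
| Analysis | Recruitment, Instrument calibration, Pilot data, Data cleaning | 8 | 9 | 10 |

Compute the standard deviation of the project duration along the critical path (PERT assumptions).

4.16 hours

te_Literature review = (5 + 4·6 + 19)/6 = 48/6 = 8; σ²_Literature review = ((19−5)/6)² = 5.444
te_Protocol design = (6 + 4·7 + 20)/6 = 54/6 = 9; σ²_Protocol design = ((20−6)/6)² = 5.444
te_IRB approval = (5 + 4·11 + 23)/6 = 72/6 = 12; σ²_IRB approval = ((23−5)/6)² = 9.000
te_Recruitment = (1 + 4·4 + 7)/6 = 24/6 = 4; σ²_Recruitment = ((7−1)/6)² = 1.000
te_Instrument calibration = (1 + 4·3 + 11)/6 = 24/6 = 4; σ²_Instrument calibration = ((11−1)/6)² = 2.778
te_Pilot data = (1 + 4·2 + 3)/6 = 12/6 = 2; σ²_Pilot data = ((3−1)/6)² = 0.111
te_Data collection = (4 + 4·7 + 10)/6 = 42/6 = 7; σ²_Data collection = ((10−4)/6)² = 1.000
te_Data cleaning = (1 + 4·2 + 15)/6 = 24/6 = 4; σ²_Data cleaning = ((15−1)/6)² = 5.444
te_Analysis = (8 + 4·9 + 10)/6 = 54/6 = 9; σ²_Analysis = ((10−8)/6)² = 0.111

Forward pass:
ES_Literature review = 0; EF_Literature review = 8
ES_Protocol design = 0; EF_Protocol design = 9
ES_IRB approval = max(EF_Literature review=8, EF_Protocol design=9) = 9; EF_IRB approval = 9+12 = 21
ES_Recruitment = max(EF_Literature review=8, EF_Protocol design=9) = 9; EF_Recruitment = 9+4 = 13
ES_Instrument calibration = max(EF_Literature review=8, EF_IRB approval=21) = 21; EF_Instrument calibration = 21+4 = 25
ES_Pilot data = max(EF_IRB approval=21, EF_Recruitment=13) = 21; EF_Pilot data = 21+2 = 23
ES_Data collection = 9; EF_Data collection = 9+7 = 16
ES_Data cleaning = 16; EF_Data cleaning = 16+4 = 20
ES_Analysis = max(EF_Recruitment=13, EF_Instrument calibration=25, EF_Pilot data=23, EF_Data cleaning=20) = 25; EF_Analysis = 25+9 = 34
Expected project duration μ = 34 hours. Critical path: Protocol design → IRB approval → Instrument calibration → Analysis.

Variance along critical path = 5.444 + 9.000 + 2.778 + 0.111 = 17.333
σ = √17.333 = 4.163 hours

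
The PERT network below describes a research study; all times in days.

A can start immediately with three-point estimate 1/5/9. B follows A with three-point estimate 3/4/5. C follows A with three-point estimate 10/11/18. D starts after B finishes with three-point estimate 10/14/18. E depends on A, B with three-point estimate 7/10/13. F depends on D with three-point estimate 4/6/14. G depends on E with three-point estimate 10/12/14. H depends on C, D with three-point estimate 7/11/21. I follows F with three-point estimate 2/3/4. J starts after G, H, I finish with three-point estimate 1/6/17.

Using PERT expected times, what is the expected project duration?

te_A = (1 + 4·5 + 9)/6 = 30/6 = 5
te_B = (3 + 4·4 + 5)/6 = 24/6 = 4
te_C = (10 + 4·11 + 18)/6 = 72/6 = 12
te_D = (10 + 4·14 + 18)/6 = 84/6 = 14
te_E = (7 + 4·10 + 13)/6 = 60/6 = 10
te_F = (4 + 4·6 + 14)/6 = 42/6 = 7
te_G = (10 + 4·12 + 14)/6 = 72/6 = 12
te_H = (7 + 4·11 + 21)/6 = 72/6 = 12
te_I = (2 + 4·3 + 4)/6 = 18/6 = 3
te_J = (1 + 4·6 + 17)/6 = 42/6 = 7

Forward pass:
ES_A = 0; EF_A = 5
ES_B = 5; EF_B = 5+4 = 9
ES_C = 5; EF_C = 5+12 = 17
ES_D = 9; EF_D = 9+14 = 23
ES_E = max(EF_A=5, EF_B=9) = 9; EF_E = 9+10 = 19
ES_F = 23; EF_F = 23+7 = 30
ES_G = 19; EF_G = 19+12 = 31
ES_H = max(EF_C=17, EF_D=23) = 23; EF_H = 23+12 = 35
ES_I = 30; EF_I = 30+3 = 33
ES_J = max(EF_G=31, EF_H=35, EF_I=33) = 35; EF_J = 35+7 = 42
Expected project duration μ = 42 days. Critical path: A → B → D → H → J.

42 days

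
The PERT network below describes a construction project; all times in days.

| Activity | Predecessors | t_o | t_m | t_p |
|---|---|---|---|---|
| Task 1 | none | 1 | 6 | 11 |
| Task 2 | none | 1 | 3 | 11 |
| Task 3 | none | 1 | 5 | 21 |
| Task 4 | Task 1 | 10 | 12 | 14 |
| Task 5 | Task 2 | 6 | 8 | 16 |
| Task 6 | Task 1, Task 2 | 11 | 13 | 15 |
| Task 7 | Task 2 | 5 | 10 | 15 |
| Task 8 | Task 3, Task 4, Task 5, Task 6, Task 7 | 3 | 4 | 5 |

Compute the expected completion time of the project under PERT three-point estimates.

23 days

te_Task 1 = (1 + 4·6 + 11)/6 = 36/6 = 6
te_Task 2 = (1 + 4·3 + 11)/6 = 24/6 = 4
te_Task 3 = (1 + 4·5 + 21)/6 = 42/6 = 7
te_Task 4 = (10 + 4·12 + 14)/6 = 72/6 = 12
te_Task 5 = (6 + 4·8 + 16)/6 = 54/6 = 9
te_Task 6 = (11 + 4·13 + 15)/6 = 78/6 = 13
te_Task 7 = (5 + 4·10 + 15)/6 = 60/6 = 10
te_Task 8 = (3 + 4·4 + 5)/6 = 24/6 = 4

Forward pass:
ES_Task 1 = 0; EF_Task 1 = 6
ES_Task 2 = 0; EF_Task 2 = 4
ES_Task 3 = 0; EF_Task 3 = 7
ES_Task 4 = 6; EF_Task 4 = 6+12 = 18
ES_Task 5 = 4; EF_Task 5 = 4+9 = 13
ES_Task 6 = max(EF_Task 1=6, EF_Task 2=4) = 6; EF_Task 6 = 6+13 = 19
ES_Task 7 = 4; EF_Task 7 = 4+10 = 14
ES_Task 8 = max(EF_Task 3=7, EF_Task 4=18, EF_Task 5=13, EF_Task 6=19, EF_Task 7=14) = 19; EF_Task 8 = 19+4 = 23
Expected project duration μ = 23 days. Critical path: Task 1 → Task 6 → Task 8.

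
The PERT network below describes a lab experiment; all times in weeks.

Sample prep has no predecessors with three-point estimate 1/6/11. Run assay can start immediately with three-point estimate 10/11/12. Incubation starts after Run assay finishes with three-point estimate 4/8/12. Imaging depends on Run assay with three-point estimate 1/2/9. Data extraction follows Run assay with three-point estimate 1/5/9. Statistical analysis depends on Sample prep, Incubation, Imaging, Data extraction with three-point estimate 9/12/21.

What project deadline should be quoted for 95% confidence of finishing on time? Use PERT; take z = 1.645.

te_Sample prep = (1 + 4·6 + 11)/6 = 36/6 = 6; σ²_Sample prep = ((11−1)/6)² = 2.778
te_Run assay = (10 + 4·11 + 12)/6 = 66/6 = 11; σ²_Run assay = ((12−10)/6)² = 0.111
te_Incubation = (4 + 4·8 + 12)/6 = 48/6 = 8; σ²_Incubation = ((12−4)/6)² = 1.778
te_Imaging = (1 + 4·2 + 9)/6 = 18/6 = 3; σ²_Imaging = ((9−1)/6)² = 1.778
te_Data extraction = (1 + 4·5 + 9)/6 = 30/6 = 5; σ²_Data extraction = ((9−1)/6)² = 1.778
te_Statistical analysis = (9 + 4·12 + 21)/6 = 78/6 = 13; σ²_Statistical analysis = ((21−9)/6)² = 4.000

Forward pass:
ES_Sample prep = 0; EF_Sample prep = 6
ES_Run assay = 0; EF_Run assay = 11
ES_Incubation = 11; EF_Incubation = 11+8 = 19
ES_Imaging = 11; EF_Imaging = 11+3 = 14
ES_Data extraction = 11; EF_Data extraction = 11+5 = 16
ES_Statistical analysis = max(EF_Sample prep=6, EF_Incubation=19, EF_Imaging=14, EF_Data extraction=16) = 19; EF_Statistical analysis = 19+13 = 32
Expected project duration μ = 32 weeks. Critical path: Run assay → Incubation → Statistical analysis.

Variance along critical path = 0.111 + 1.778 + 4.000 = 5.889; σ = 2.427 weeks.
D = μ + z·σ = 32 + 1.645·2.427 = 36.0 weeks

36.0 weeks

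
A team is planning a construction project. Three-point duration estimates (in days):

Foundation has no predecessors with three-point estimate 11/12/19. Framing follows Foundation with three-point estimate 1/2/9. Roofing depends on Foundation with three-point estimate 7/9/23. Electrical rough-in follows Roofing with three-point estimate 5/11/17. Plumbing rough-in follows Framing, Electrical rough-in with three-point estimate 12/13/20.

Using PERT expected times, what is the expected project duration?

49 days

te_Foundation = (11 + 4·12 + 19)/6 = 78/6 = 13
te_Framing = (1 + 4·2 + 9)/6 = 18/6 = 3
te_Roofing = (7 + 4·9 + 23)/6 = 66/6 = 11
te_Electrical rough-in = (5 + 4·11 + 17)/6 = 66/6 = 11
te_Plumbing rough-in = (12 + 4·13 + 20)/6 = 84/6 = 14

Forward pass:
ES_Foundation = 0; EF_Foundation = 13
ES_Framing = 13; EF_Framing = 13+3 = 16
ES_Roofing = 13; EF_Roofing = 13+11 = 24
ES_Electrical rough-in = 24; EF_Electrical rough-in = 24+11 = 35
ES_Plumbing rough-in = max(EF_Framing=16, EF_Electrical rough-in=35) = 35; EF_Plumbing rough-in = 35+14 = 49
Expected project duration μ = 49 days. Critical path: Foundation → Roofing → Electrical rough-in → Plumbing rough-in.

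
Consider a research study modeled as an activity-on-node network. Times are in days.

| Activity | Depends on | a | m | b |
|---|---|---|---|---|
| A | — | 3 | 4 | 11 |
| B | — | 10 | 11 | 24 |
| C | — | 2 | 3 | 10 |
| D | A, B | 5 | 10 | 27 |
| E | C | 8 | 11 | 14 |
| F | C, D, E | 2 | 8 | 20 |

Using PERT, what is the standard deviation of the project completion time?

te_A = (3 + 4·4 + 11)/6 = 30/6 = 5; σ²_A = ((11−3)/6)² = 1.778
te_B = (10 + 4·11 + 24)/6 = 78/6 = 13; σ²_B = ((24−10)/6)² = 5.444
te_C = (2 + 4·3 + 10)/6 = 24/6 = 4; σ²_C = ((10−2)/6)² = 1.778
te_D = (5 + 4·10 + 27)/6 = 72/6 = 12; σ²_D = ((27−5)/6)² = 13.444
te_E = (8 + 4·11 + 14)/6 = 66/6 = 11; σ²_E = ((14−8)/6)² = 1.000
te_F = (2 + 4·8 + 20)/6 = 54/6 = 9; σ²_F = ((20−2)/6)² = 9.000

Forward pass:
ES_A = 0; EF_A = 5
ES_B = 0; EF_B = 13
ES_C = 0; EF_C = 4
ES_D = max(EF_A=5, EF_B=13) = 13; EF_D = 13+12 = 25
ES_E = 4; EF_E = 4+11 = 15
ES_F = max(EF_C=4, EF_D=25, EF_E=15) = 25; EF_F = 25+9 = 34
Expected project duration μ = 34 days. Critical path: B → D → F.

Variance along critical path = 5.444 + 13.444 + 9.000 = 27.889
σ = √27.889 = 5.281 days

5.28 days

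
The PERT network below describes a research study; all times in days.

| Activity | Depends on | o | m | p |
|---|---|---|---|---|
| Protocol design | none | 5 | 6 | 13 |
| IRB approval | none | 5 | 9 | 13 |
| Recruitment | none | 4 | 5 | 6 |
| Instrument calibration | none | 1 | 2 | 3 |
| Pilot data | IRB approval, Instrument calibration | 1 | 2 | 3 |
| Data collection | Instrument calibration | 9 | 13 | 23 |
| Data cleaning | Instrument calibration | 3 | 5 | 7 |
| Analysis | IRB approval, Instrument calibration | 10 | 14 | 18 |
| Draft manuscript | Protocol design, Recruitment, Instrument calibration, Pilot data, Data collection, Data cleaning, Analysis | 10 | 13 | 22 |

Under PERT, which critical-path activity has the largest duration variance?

Draft manuscript

te_Protocol design = (5 + 4·6 + 13)/6 = 42/6 = 7; σ²_Protocol design = ((13−5)/6)² = 1.778
te_IRB approval = (5 + 4·9 + 13)/6 = 54/6 = 9; σ²_IRB approval = ((13−5)/6)² = 1.778
te_Recruitment = (4 + 4·5 + 6)/6 = 30/6 = 5; σ²_Recruitment = ((6−4)/6)² = 0.111
te_Instrument calibration = (1 + 4·2 + 3)/6 = 12/6 = 2; σ²_Instrument calibration = ((3−1)/6)² = 0.111
te_Pilot data = (1 + 4·2 + 3)/6 = 12/6 = 2; σ²_Pilot data = ((3−1)/6)² = 0.111
te_Data collection = (9 + 4·13 + 23)/6 = 84/6 = 14; σ²_Data collection = ((23−9)/6)² = 5.444
te_Data cleaning = (3 + 4·5 + 7)/6 = 30/6 = 5; σ²_Data cleaning = ((7−3)/6)² = 0.444
te_Analysis = (10 + 4·14 + 18)/6 = 84/6 = 14; σ²_Analysis = ((18−10)/6)² = 1.778
te_Draft manuscript = (10 + 4·13 + 22)/6 = 84/6 = 14; σ²_Draft manuscript = ((22−10)/6)² = 4.000

Forward pass:
ES_Protocol design = 0; EF_Protocol design = 7
ES_IRB approval = 0; EF_IRB approval = 9
ES_Recruitment = 0; EF_Recruitment = 5
ES_Instrument calibration = 0; EF_Instrument calibration = 2
ES_Pilot data = max(EF_IRB approval=9, EF_Instrument calibration=2) = 9; EF_Pilot data = 9+2 = 11
ES_Data collection = 2; EF_Data collection = 2+14 = 16
ES_Data cleaning = 2; EF_Data cleaning = 2+5 = 7
ES_Analysis = max(EF_IRB approval=9, EF_Instrument calibration=2) = 9; EF_Analysis = 9+14 = 23
ES_Draft manuscript = max(EF_Protocol design=7, EF_Recruitment=5, EF_Instrument calibration=2, EF_Pilot data=11, EF_Data collection=16, EF_Data cleaning=7, EF_Analysis=23) = 23; EF_Draft manuscript = 23+14 = 37
Expected project duration μ = 37 days. Critical path: IRB approval → Analysis → Draft manuscript.

Variances on critical path: σ²_IRB approval=1.778, σ²_Analysis=1.778, σ²_Draft manuscript=4.000.
Largest is σ²_Draft manuscript = 4.000.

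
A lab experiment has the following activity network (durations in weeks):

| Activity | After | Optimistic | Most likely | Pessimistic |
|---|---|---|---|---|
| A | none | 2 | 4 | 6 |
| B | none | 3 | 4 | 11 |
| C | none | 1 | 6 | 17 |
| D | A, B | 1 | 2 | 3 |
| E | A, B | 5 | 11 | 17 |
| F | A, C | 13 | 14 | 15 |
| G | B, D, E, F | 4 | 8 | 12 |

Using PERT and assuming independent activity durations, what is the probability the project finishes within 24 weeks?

te_A = (2 + 4·4 + 6)/6 = 24/6 = 4; σ²_A = ((6−2)/6)² = 0.444
te_B = (3 + 4·4 + 11)/6 = 30/6 = 5; σ²_B = ((11−3)/6)² = 1.778
te_C = (1 + 4·6 + 17)/6 = 42/6 = 7; σ²_C = ((17−1)/6)² = 7.111
te_D = (1 + 4·2 + 3)/6 = 12/6 = 2; σ²_D = ((3−1)/6)² = 0.111
te_E = (5 + 4·11 + 17)/6 = 66/6 = 11; σ²_E = ((17−5)/6)² = 4.000
te_F = (13 + 4·14 + 15)/6 = 84/6 = 14; σ²_F = ((15−13)/6)² = 0.111
te_G = (4 + 4·8 + 12)/6 = 48/6 = 8; σ²_G = ((12−4)/6)² = 1.778

Forward pass:
ES_A = 0; EF_A = 4
ES_B = 0; EF_B = 5
ES_C = 0; EF_C = 7
ES_D = max(EF_A=4, EF_B=5) = 5; EF_D = 5+2 = 7
ES_E = max(EF_A=4, EF_B=5) = 5; EF_E = 5+11 = 16
ES_F = max(EF_A=4, EF_C=7) = 7; EF_F = 7+14 = 21
ES_G = max(EF_B=5, EF_D=7, EF_E=16, EF_F=21) = 21; EF_G = 21+8 = 29
Expected project duration μ = 29 weeks. Critical path: C → F → G.

Variance along critical path = 7.111 + 0.111 + 1.778 = 9.000; σ = √9.000 = 3.000 weeks.
Z = (24 − 29) / 3.000 = -1.667
P(T ≤ 24) = Φ(-1.667) ≈ 0.048

0.048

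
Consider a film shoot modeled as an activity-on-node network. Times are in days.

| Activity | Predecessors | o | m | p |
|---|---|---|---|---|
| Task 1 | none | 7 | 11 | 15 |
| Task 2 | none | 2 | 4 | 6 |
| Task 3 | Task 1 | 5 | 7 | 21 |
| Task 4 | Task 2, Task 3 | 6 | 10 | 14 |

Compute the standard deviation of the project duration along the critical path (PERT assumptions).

te_Task 1 = (7 + 4·11 + 15)/6 = 66/6 = 11; σ²_Task 1 = ((15−7)/6)² = 1.778
te_Task 2 = (2 + 4·4 + 6)/6 = 24/6 = 4; σ²_Task 2 = ((6−2)/6)² = 0.444
te_Task 3 = (5 + 4·7 + 21)/6 = 54/6 = 9; σ²_Task 3 = ((21−5)/6)² = 7.111
te_Task 4 = (6 + 4·10 + 14)/6 = 60/6 = 10; σ²_Task 4 = ((14−6)/6)² = 1.778

Forward pass:
ES_Task 1 = 0; EF_Task 1 = 11
ES_Task 2 = 0; EF_Task 2 = 4
ES_Task 3 = 11; EF_Task 3 = 11+9 = 20
ES_Task 4 = max(EF_Task 2=4, EF_Task 3=20) = 20; EF_Task 4 = 20+10 = 30
Expected project duration μ = 30 days. Critical path: Task 1 → Task 3 → Task 4.

Variance along critical path = 1.778 + 7.111 + 1.778 = 10.667
σ = √10.667 = 3.266 days

3.27 days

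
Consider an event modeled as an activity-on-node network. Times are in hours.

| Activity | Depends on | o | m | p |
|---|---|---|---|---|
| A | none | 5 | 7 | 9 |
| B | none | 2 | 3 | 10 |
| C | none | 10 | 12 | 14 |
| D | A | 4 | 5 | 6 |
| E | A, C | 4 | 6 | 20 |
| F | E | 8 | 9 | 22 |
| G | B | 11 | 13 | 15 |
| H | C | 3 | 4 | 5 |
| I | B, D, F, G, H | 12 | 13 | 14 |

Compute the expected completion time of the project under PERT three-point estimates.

44 hours

te_A = (5 + 4·7 + 9)/6 = 42/6 = 7
te_B = (2 + 4·3 + 10)/6 = 24/6 = 4
te_C = (10 + 4·12 + 14)/6 = 72/6 = 12
te_D = (4 + 4·5 + 6)/6 = 30/6 = 5
te_E = (4 + 4·6 + 20)/6 = 48/6 = 8
te_F = (8 + 4·9 + 22)/6 = 66/6 = 11
te_G = (11 + 4·13 + 15)/6 = 78/6 = 13
te_H = (3 + 4·4 + 5)/6 = 24/6 = 4
te_I = (12 + 4·13 + 14)/6 = 78/6 = 13

Forward pass:
ES_A = 0; EF_A = 7
ES_B = 0; EF_B = 4
ES_C = 0; EF_C = 12
ES_D = 7; EF_D = 7+5 = 12
ES_E = max(EF_A=7, EF_C=12) = 12; EF_E = 12+8 = 20
ES_F = 20; EF_F = 20+11 = 31
ES_G = 4; EF_G = 4+13 = 17
ES_H = 12; EF_H = 12+4 = 16
ES_I = max(EF_B=4, EF_D=12, EF_F=31, EF_G=17, EF_H=16) = 31; EF_I = 31+13 = 44
Expected project duration μ = 44 hours. Critical path: C → E → F → I.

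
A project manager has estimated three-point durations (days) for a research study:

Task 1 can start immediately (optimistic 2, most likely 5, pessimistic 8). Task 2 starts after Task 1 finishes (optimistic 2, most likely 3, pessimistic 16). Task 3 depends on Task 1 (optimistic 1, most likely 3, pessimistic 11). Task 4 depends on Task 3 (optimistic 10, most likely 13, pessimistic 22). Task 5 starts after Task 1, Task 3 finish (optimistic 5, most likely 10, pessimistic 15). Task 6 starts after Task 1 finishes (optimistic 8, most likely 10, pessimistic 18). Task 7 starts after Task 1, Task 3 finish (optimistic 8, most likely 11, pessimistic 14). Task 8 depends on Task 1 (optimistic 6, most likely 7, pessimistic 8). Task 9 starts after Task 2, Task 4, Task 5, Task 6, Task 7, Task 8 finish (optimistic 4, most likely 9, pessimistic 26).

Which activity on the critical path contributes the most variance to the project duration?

Task 9

te_Task 1 = (2 + 4·5 + 8)/6 = 30/6 = 5; σ²_Task 1 = ((8−2)/6)² = 1.000
te_Task 2 = (2 + 4·3 + 16)/6 = 30/6 = 5; σ²_Task 2 = ((16−2)/6)² = 5.444
te_Task 3 = (1 + 4·3 + 11)/6 = 24/6 = 4; σ²_Task 3 = ((11−1)/6)² = 2.778
te_Task 4 = (10 + 4·13 + 22)/6 = 84/6 = 14; σ²_Task 4 = ((22−10)/6)² = 4.000
te_Task 5 = (5 + 4·10 + 15)/6 = 60/6 = 10; σ²_Task 5 = ((15−5)/6)² = 2.778
te_Task 6 = (8 + 4·10 + 18)/6 = 66/6 = 11; σ²_Task 6 = ((18−8)/6)² = 2.778
te_Task 7 = (8 + 4·11 + 14)/6 = 66/6 = 11; σ²_Task 7 = ((14−8)/6)² = 1.000
te_Task 8 = (6 + 4·7 + 8)/6 = 42/6 = 7; σ²_Task 8 = ((8−6)/6)² = 0.111
te_Task 9 = (4 + 4·9 + 26)/6 = 66/6 = 11; σ²_Task 9 = ((26−4)/6)² = 13.444

Forward pass:
ES_Task 1 = 0; EF_Task 1 = 5
ES_Task 2 = 5; EF_Task 2 = 5+5 = 10
ES_Task 3 = 5; EF_Task 3 = 5+4 = 9
ES_Task 4 = 9; EF_Task 4 = 9+14 = 23
ES_Task 5 = max(EF_Task 1=5, EF_Task 3=9) = 9; EF_Task 5 = 9+10 = 19
ES_Task 6 = 5; EF_Task 6 = 5+11 = 16
ES_Task 7 = max(EF_Task 1=5, EF_Task 3=9) = 9; EF_Task 7 = 9+11 = 20
ES_Task 8 = 5; EF_Task 8 = 5+7 = 12
ES_Task 9 = max(EF_Task 2=10, EF_Task 4=23, EF_Task 5=19, EF_Task 6=16, EF_Task 7=20, EF_Task 8=12) = 23; EF_Task 9 = 23+11 = 34
Expected project duration μ = 34 days. Critical path: Task 1 → Task 3 → Task 4 → Task 9.

Variances on critical path: σ²_Task 1=1.000, σ²_Task 3=2.778, σ²_Task 4=4.000, σ²_Task 9=13.444.
Largest is σ²_Task 9 = 13.444.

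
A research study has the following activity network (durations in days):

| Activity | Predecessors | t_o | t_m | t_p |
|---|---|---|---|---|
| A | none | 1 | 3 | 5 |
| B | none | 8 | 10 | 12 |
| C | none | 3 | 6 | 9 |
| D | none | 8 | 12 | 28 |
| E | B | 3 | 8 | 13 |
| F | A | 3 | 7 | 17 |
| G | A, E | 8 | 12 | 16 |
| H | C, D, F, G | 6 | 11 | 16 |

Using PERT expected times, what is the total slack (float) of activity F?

te_A = (1 + 4·3 + 5)/6 = 18/6 = 3
te_B = (8 + 4·10 + 12)/6 = 60/6 = 10
te_C = (3 + 4·6 + 9)/6 = 36/6 = 6
te_D = (8 + 4·12 + 28)/6 = 84/6 = 14
te_E = (3 + 4·8 + 13)/6 = 48/6 = 8
te_F = (3 + 4·7 + 17)/6 = 48/6 = 8
te_G = (8 + 4·12 + 16)/6 = 72/6 = 12
te_H = (6 + 4·11 + 16)/6 = 66/6 = 11

Forward pass:
ES_A = 0; EF_A = 3
ES_B = 0; EF_B = 10
ES_C = 0; EF_C = 6
ES_D = 0; EF_D = 14
ES_E = 10; EF_E = 10+8 = 18
ES_F = 3; EF_F = 3+8 = 11
ES_G = max(EF_A=3, EF_E=18) = 18; EF_G = 18+12 = 30
ES_H = max(EF_C=6, EF_D=14, EF_F=11, EF_G=30) = 30; EF_H = 30+11 = 41
Expected project duration μ = 41 days. Critical path: B → E → G → H.

Backward pass:
LF_H = 41; LS_H = 41−11 = 30
LF_G = LS_H = 30; LS_G = 30−12 = 18
LF_F = LS_H = 30; LS_F = 30−8 = 22
LF_E = LS_G = 18; LS_E = 18−8 = 10
LF_D = LS_H = 30; LS_D = 30−14 = 16
LF_C = LS_H = 30; LS_C = 30−6 = 24
LF_B = LS_E = 10; LS_B = 10−10 = 0
LF_A = min(LS_F=22, LS_G=18) = 18; LS_A = 18−3 = 15
Slack_F = LS_F − ES_F = 22 − 3 = 19

19 days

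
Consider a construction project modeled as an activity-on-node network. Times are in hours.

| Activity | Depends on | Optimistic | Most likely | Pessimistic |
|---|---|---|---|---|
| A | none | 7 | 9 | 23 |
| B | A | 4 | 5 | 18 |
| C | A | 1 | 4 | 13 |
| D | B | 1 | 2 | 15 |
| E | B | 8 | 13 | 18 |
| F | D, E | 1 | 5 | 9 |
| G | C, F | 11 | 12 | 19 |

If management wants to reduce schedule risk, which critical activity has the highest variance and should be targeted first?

A

te_A = (7 + 4·9 + 23)/6 = 66/6 = 11; σ²_A = ((23−7)/6)² = 7.111
te_B = (4 + 4·5 + 18)/6 = 42/6 = 7; σ²_B = ((18−4)/6)² = 5.444
te_C = (1 + 4·4 + 13)/6 = 30/6 = 5; σ²_C = ((13−1)/6)² = 4.000
te_D = (1 + 4·2 + 15)/6 = 24/6 = 4; σ²_D = ((15−1)/6)² = 5.444
te_E = (8 + 4·13 + 18)/6 = 78/6 = 13; σ²_E = ((18−8)/6)² = 2.778
te_F = (1 + 4·5 + 9)/6 = 30/6 = 5; σ²_F = ((9−1)/6)² = 1.778
te_G = (11 + 4·12 + 19)/6 = 78/6 = 13; σ²_G = ((19−11)/6)² = 1.778

Forward pass:
ES_A = 0; EF_A = 11
ES_B = 11; EF_B = 11+7 = 18
ES_C = 11; EF_C = 11+5 = 16
ES_D = 18; EF_D = 18+4 = 22
ES_E = 18; EF_E = 18+13 = 31
ES_F = max(EF_D=22, EF_E=31) = 31; EF_F = 31+5 = 36
ES_G = max(EF_C=16, EF_F=36) = 36; EF_G = 36+13 = 49
Expected project duration μ = 49 hours. Critical path: A → B → E → F → G.

Variances on critical path: σ²_A=7.111, σ²_B=5.444, σ²_E=2.778, σ²_F=1.778, σ²_G=1.778.
Largest is σ²_A = 7.111.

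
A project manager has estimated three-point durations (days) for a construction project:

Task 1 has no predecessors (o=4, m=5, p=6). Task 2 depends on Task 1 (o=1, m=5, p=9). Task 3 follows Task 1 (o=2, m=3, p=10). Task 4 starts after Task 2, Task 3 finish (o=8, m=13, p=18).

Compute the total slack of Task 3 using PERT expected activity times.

1 days

te_Task 1 = (4 + 4·5 + 6)/6 = 30/6 = 5
te_Task 2 = (1 + 4·5 + 9)/6 = 30/6 = 5
te_Task 3 = (2 + 4·3 + 10)/6 = 24/6 = 4
te_Task 4 = (8 + 4·13 + 18)/6 = 78/6 = 13

Forward pass:
ES_Task 1 = 0; EF_Task 1 = 5
ES_Task 2 = 5; EF_Task 2 = 5+5 = 10
ES_Task 3 = 5; EF_Task 3 = 5+4 = 9
ES_Task 4 = max(EF_Task 2=10, EF_Task 3=9) = 10; EF_Task 4 = 10+13 = 23
Expected project duration μ = 23 days. Critical path: Task 1 → Task 2 → Task 4.

Backward pass:
LF_Task 4 = 23; LS_Task 4 = 23−13 = 10
LF_Task 3 = LS_Task 4 = 10; LS_Task 3 = 10−4 = 6
LF_Task 2 = LS_Task 4 = 10; LS_Task 2 = 10−5 = 5
LF_Task 1 = min(LS_Task 2=5, LS_Task 3=6) = 5; LS_Task 1 = 5−5 = 0
Slack_Task 3 = LS_Task 3 − ES_Task 3 = 6 − 5 = 1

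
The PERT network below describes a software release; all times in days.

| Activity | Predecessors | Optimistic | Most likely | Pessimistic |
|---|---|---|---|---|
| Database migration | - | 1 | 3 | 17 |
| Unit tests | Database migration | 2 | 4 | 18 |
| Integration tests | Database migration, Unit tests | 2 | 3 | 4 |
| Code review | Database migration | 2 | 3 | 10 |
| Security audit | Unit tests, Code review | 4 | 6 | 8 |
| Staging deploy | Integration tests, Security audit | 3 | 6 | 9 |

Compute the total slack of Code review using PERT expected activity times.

2 days

te_Database migration = (1 + 4·3 + 17)/6 = 30/6 = 5
te_Unit tests = (2 + 4·4 + 18)/6 = 36/6 = 6
te_Integration tests = (2 + 4·3 + 4)/6 = 18/6 = 3
te_Code review = (2 + 4·3 + 10)/6 = 24/6 = 4
te_Security audit = (4 + 4·6 + 8)/6 = 36/6 = 6
te_Staging deploy = (3 + 4·6 + 9)/6 = 36/6 = 6

Forward pass:
ES_Database migration = 0; EF_Database migration = 5
ES_Unit tests = 5; EF_Unit tests = 5+6 = 11
ES_Integration tests = max(EF_Database migration=5, EF_Unit tests=11) = 11; EF_Integration tests = 11+3 = 14
ES_Code review = 5; EF_Code review = 5+4 = 9
ES_Security audit = max(EF_Unit tests=11, EF_Code review=9) = 11; EF_Security audit = 11+6 = 17
ES_Staging deploy = max(EF_Integration tests=14, EF_Security audit=17) = 17; EF_Staging deploy = 17+6 = 23
Expected project duration μ = 23 days. Critical path: Database migration → Unit tests → Security audit → Staging deploy.

Backward pass:
LF_Staging deploy = 23; LS_Staging deploy = 23−6 = 17
LF_Security audit = LS_Staging deploy = 17; LS_Security audit = 17−6 = 11
LF_Code review = LS_Security audit = 11; LS_Code review = 11−4 = 7
LF_Integration tests = LS_Staging deploy = 17; LS_Integration tests = 17−3 = 14
LF_Unit tests = min(LS_Integration tests=14, LS_Security audit=11) = 11; LS_Unit tests = 11−6 = 5
LF_Database migration = min(LS_Unit tests=5, LS_Integration tests=14, LS_Code review=7) = 5; LS_Database migration = 5−5 = 0
Slack_Code review = LS_Code review − ES_Code review = 7 − 5 = 2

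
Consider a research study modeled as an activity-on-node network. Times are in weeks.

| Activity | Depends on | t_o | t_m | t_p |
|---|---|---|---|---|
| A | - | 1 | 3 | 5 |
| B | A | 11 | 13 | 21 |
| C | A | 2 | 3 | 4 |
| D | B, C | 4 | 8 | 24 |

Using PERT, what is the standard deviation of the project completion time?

te_A = (1 + 4·3 + 5)/6 = 18/6 = 3; σ²_A = ((5−1)/6)² = 0.444
te_B = (11 + 4·13 + 21)/6 = 84/6 = 14; σ²_B = ((21−11)/6)² = 2.778
te_C = (2 + 4·3 + 4)/6 = 18/6 = 3; σ²_C = ((4−2)/6)² = 0.111
te_D = (4 + 4·8 + 24)/6 = 60/6 = 10; σ²_D = ((24−4)/6)² = 11.111

Forward pass:
ES_A = 0; EF_A = 3
ES_B = 3; EF_B = 3+14 = 17
ES_C = 3; EF_C = 3+3 = 6
ES_D = max(EF_B=17, EF_C=6) = 17; EF_D = 17+10 = 27
Expected project duration μ = 27 weeks. Critical path: A → B → D.

Variance along critical path = 0.444 + 2.778 + 11.111 = 14.333
σ = √14.333 = 3.786 weeks

3.79 weeks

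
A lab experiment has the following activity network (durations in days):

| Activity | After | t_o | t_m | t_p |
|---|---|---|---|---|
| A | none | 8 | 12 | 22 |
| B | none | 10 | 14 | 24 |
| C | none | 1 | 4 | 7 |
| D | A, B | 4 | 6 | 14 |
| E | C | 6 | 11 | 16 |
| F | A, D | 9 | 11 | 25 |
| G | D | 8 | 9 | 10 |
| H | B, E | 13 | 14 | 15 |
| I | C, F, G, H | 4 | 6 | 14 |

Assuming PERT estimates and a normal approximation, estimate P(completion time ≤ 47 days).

0.880

te_A = (8 + 4·12 + 22)/6 = 78/6 = 13; σ²_A = ((22−8)/6)² = 5.444
te_B = (10 + 4·14 + 24)/6 = 90/6 = 15; σ²_B = ((24−10)/6)² = 5.444
te_C = (1 + 4·4 + 7)/6 = 24/6 = 4; σ²_C = ((7−1)/6)² = 1.000
te_D = (4 + 4·6 + 14)/6 = 42/6 = 7; σ²_D = ((14−4)/6)² = 2.778
te_E = (6 + 4·11 + 16)/6 = 66/6 = 11; σ²_E = ((16−6)/6)² = 2.778
te_F = (9 + 4·11 + 25)/6 = 78/6 = 13; σ²_F = ((25−9)/6)² = 7.111
te_G = (8 + 4·9 + 10)/6 = 54/6 = 9; σ²_G = ((10−8)/6)² = 0.111
te_H = (13 + 4·14 + 15)/6 = 84/6 = 14; σ²_H = ((15−13)/6)² = 0.111
te_I = (4 + 4·6 + 14)/6 = 42/6 = 7; σ²_I = ((14−4)/6)² = 2.778

Forward pass:
ES_A = 0; EF_A = 13
ES_B = 0; EF_B = 15
ES_C = 0; EF_C = 4
ES_D = max(EF_A=13, EF_B=15) = 15; EF_D = 15+7 = 22
ES_E = 4; EF_E = 4+11 = 15
ES_F = max(EF_A=13, EF_D=22) = 22; EF_F = 22+13 = 35
ES_G = 22; EF_G = 22+9 = 31
ES_H = max(EF_B=15, EF_E=15) = 15; EF_H = 15+14 = 29
ES_I = max(EF_C=4, EF_F=35, EF_G=31, EF_H=29) = 35; EF_I = 35+7 = 42
Expected project duration μ = 42 days. Critical path: B → D → F → I.

Variance along critical path = 5.444 + 2.778 + 7.111 + 2.778 = 18.111; σ = √18.111 = 4.256 days.
Z = (47 − 42) / 4.256 = 1.175
P(T ≤ 47) = Φ(1.175) ≈ 0.880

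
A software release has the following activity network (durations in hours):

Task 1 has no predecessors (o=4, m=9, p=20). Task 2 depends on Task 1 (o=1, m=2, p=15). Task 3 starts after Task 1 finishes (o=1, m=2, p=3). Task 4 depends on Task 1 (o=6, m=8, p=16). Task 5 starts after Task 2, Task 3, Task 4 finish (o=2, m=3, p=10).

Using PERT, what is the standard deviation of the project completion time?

3.42 hours

te_Task 1 = (4 + 4·9 + 20)/6 = 60/6 = 10; σ²_Task 1 = ((20−4)/6)² = 7.111
te_Task 2 = (1 + 4·2 + 15)/6 = 24/6 = 4; σ²_Task 2 = ((15−1)/6)² = 5.444
te_Task 3 = (1 + 4·2 + 3)/6 = 12/6 = 2; σ²_Task 3 = ((3−1)/6)² = 0.111
te_Task 4 = (6 + 4·8 + 16)/6 = 54/6 = 9; σ²_Task 4 = ((16−6)/6)² = 2.778
te_Task 5 = (2 + 4·3 + 10)/6 = 24/6 = 4; σ²_Task 5 = ((10−2)/6)² = 1.778

Forward pass:
ES_Task 1 = 0; EF_Task 1 = 10
ES_Task 2 = 10; EF_Task 2 = 10+4 = 14
ES_Task 3 = 10; EF_Task 3 = 10+2 = 12
ES_Task 4 = 10; EF_Task 4 = 10+9 = 19
ES_Task 5 = max(EF_Task 2=14, EF_Task 3=12, EF_Task 4=19) = 19; EF_Task 5 = 19+4 = 23
Expected project duration μ = 23 hours. Critical path: Task 1 → Task 4 → Task 5.

Variance along critical path = 7.111 + 2.778 + 1.778 = 11.667
σ = √11.667 = 3.416 hours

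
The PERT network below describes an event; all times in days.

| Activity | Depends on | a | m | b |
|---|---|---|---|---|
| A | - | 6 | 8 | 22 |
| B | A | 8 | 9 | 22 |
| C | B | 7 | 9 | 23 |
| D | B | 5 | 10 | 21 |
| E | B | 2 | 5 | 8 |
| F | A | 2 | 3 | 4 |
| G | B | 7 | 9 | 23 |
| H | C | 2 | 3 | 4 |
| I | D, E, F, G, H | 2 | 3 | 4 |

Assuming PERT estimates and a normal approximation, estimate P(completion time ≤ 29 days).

0.022

te_A = (6 + 4·8 + 22)/6 = 60/6 = 10; σ²_A = ((22−6)/6)² = 7.111
te_B = (8 + 4·9 + 22)/6 = 66/6 = 11; σ²_B = ((22−8)/6)² = 5.444
te_C = (7 + 4·9 + 23)/6 = 66/6 = 11; σ²_C = ((23−7)/6)² = 7.111
te_D = (5 + 4·10 + 21)/6 = 66/6 = 11; σ²_D = ((21−5)/6)² = 7.111
te_E = (2 + 4·5 + 8)/6 = 30/6 = 5; σ²_E = ((8−2)/6)² = 1.000
te_F = (2 + 4·3 + 4)/6 = 18/6 = 3; σ²_F = ((4−2)/6)² = 0.111
te_G = (7 + 4·9 + 23)/6 = 66/6 = 11; σ²_G = ((23−7)/6)² = 7.111
te_H = (2 + 4·3 + 4)/6 = 18/6 = 3; σ²_H = ((4−2)/6)² = 0.111
te_I = (2 + 4·3 + 4)/6 = 18/6 = 3; σ²_I = ((4−2)/6)² = 0.111

Forward pass:
ES_A = 0; EF_A = 10
ES_B = 10; EF_B = 10+11 = 21
ES_C = 21; EF_C = 21+11 = 32
ES_D = 21; EF_D = 21+11 = 32
ES_E = 21; EF_E = 21+5 = 26
ES_F = 10; EF_F = 10+3 = 13
ES_G = 21; EF_G = 21+11 = 32
ES_H = 32; EF_H = 32+3 = 35
ES_I = max(EF_D=32, EF_E=26, EF_F=13, EF_G=32, EF_H=35) = 35; EF_I = 35+3 = 38
Expected project duration μ = 38 days. Critical path: A → B → C → H → I.

Variance along critical path = 7.111 + 5.444 + 7.111 + 0.111 + 0.111 = 19.889; σ = √19.889 = 4.460 days.
Z = (29 − 38) / 4.460 = -2.018
P(T ≤ 29) = Φ(-2.018) ≈ 0.022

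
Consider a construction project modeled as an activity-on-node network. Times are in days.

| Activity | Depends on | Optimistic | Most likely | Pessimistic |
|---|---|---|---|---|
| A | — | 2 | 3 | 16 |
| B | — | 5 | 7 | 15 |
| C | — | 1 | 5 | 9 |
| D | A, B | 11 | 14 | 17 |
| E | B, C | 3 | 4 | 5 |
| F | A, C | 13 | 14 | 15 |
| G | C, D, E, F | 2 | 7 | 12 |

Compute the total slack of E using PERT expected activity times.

te_A = (2 + 4·3 + 16)/6 = 30/6 = 5
te_B = (5 + 4·7 + 15)/6 = 48/6 = 8
te_C = (1 + 4·5 + 9)/6 = 30/6 = 5
te_D = (11 + 4·14 + 17)/6 = 84/6 = 14
te_E = (3 + 4·4 + 5)/6 = 24/6 = 4
te_F = (13 + 4·14 + 15)/6 = 84/6 = 14
te_G = (2 + 4·7 + 12)/6 = 42/6 = 7

Forward pass:
ES_A = 0; EF_A = 5
ES_B = 0; EF_B = 8
ES_C = 0; EF_C = 5
ES_D = max(EF_A=5, EF_B=8) = 8; EF_D = 8+14 = 22
ES_E = max(EF_B=8, EF_C=5) = 8; EF_E = 8+4 = 12
ES_F = max(EF_A=5, EF_C=5) = 5; EF_F = 5+14 = 19
ES_G = max(EF_C=5, EF_D=22, EF_E=12, EF_F=19) = 22; EF_G = 22+7 = 29
Expected project duration μ = 29 days. Critical path: B → D → G.

Backward pass:
LF_G = 29; LS_G = 29−7 = 22
LF_F = LS_G = 22; LS_F = 22−14 = 8
LF_E = LS_G = 22; LS_E = 22−4 = 18
LF_D = LS_G = 22; LS_D = 22−14 = 8
LF_C = min(LS_E=18, LS_F=8, LS_G=22) = 8; LS_C = 8−5 = 3
LF_B = min(LS_D=8, LS_E=18) = 8; LS_B = 8−8 = 0
LF_A = min(LS_D=8, LS_F=8) = 8; LS_A = 8−5 = 3
Slack_E = LS_E − ES_E = 18 − 8 = 10

10 days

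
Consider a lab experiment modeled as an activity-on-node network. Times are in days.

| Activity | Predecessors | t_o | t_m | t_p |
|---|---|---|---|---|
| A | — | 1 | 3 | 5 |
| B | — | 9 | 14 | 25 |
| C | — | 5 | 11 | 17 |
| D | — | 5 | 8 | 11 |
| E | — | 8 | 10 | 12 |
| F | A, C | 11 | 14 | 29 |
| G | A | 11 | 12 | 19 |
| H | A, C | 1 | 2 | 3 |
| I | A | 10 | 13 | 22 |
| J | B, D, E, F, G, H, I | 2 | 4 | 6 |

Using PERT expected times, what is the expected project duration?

31 days

te_A = (1 + 4·3 + 5)/6 = 18/6 = 3
te_B = (9 + 4·14 + 25)/6 = 90/6 = 15
te_C = (5 + 4·11 + 17)/6 = 66/6 = 11
te_D = (5 + 4·8 + 11)/6 = 48/6 = 8
te_E = (8 + 4·10 + 12)/6 = 60/6 = 10
te_F = (11 + 4·14 + 29)/6 = 96/6 = 16
te_G = (11 + 4·12 + 19)/6 = 78/6 = 13
te_H = (1 + 4·2 + 3)/6 = 12/6 = 2
te_I = (10 + 4·13 + 22)/6 = 84/6 = 14
te_J = (2 + 4·4 + 6)/6 = 24/6 = 4

Forward pass:
ES_A = 0; EF_A = 3
ES_B = 0; EF_B = 15
ES_C = 0; EF_C = 11
ES_D = 0; EF_D = 8
ES_E = 0; EF_E = 10
ES_F = max(EF_A=3, EF_C=11) = 11; EF_F = 11+16 = 27
ES_G = 3; EF_G = 3+13 = 16
ES_H = max(EF_A=3, EF_C=11) = 11; EF_H = 11+2 = 13
ES_I = 3; EF_I = 3+14 = 17
ES_J = max(EF_B=15, EF_D=8, EF_E=10, EF_F=27, EF_G=16, EF_H=13, EF_I=17) = 27; EF_J = 27+4 = 31
Expected project duration μ = 31 days. Critical path: C → F → J.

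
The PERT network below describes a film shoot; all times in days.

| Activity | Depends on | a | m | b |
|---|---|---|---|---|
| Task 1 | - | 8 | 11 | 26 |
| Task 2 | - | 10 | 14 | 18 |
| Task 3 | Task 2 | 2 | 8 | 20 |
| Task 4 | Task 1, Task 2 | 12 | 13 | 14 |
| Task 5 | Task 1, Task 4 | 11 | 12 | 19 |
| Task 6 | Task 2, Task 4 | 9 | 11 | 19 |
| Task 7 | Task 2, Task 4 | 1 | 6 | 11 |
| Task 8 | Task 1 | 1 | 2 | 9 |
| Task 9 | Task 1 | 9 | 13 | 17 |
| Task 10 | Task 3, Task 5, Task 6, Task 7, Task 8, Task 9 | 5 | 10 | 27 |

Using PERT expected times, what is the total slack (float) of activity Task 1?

te_Task 1 = (8 + 4·11 + 26)/6 = 78/6 = 13
te_Task 2 = (10 + 4·14 + 18)/6 = 84/6 = 14
te_Task 3 = (2 + 4·8 + 20)/6 = 54/6 = 9
te_Task 4 = (12 + 4·13 + 14)/6 = 78/6 = 13
te_Task 5 = (11 + 4·12 + 19)/6 = 78/6 = 13
te_Task 6 = (9 + 4·11 + 19)/6 = 72/6 = 12
te_Task 7 = (1 + 4·6 + 11)/6 = 36/6 = 6
te_Task 8 = (1 + 4·2 + 9)/6 = 18/6 = 3
te_Task 9 = (9 + 4·13 + 17)/6 = 78/6 = 13
te_Task 10 = (5 + 4·10 + 27)/6 = 72/6 = 12

Forward pass:
ES_Task 1 = 0; EF_Task 1 = 13
ES_Task 2 = 0; EF_Task 2 = 14
ES_Task 3 = 14; EF_Task 3 = 14+9 = 23
ES_Task 4 = max(EF_Task 1=13, EF_Task 2=14) = 14; EF_Task 4 = 14+13 = 27
ES_Task 5 = max(EF_Task 1=13, EF_Task 4=27) = 27; EF_Task 5 = 27+13 = 40
ES_Task 6 = max(EF_Task 2=14, EF_Task 4=27) = 27; EF_Task 6 = 27+12 = 39
ES_Task 7 = max(EF_Task 2=14, EF_Task 4=27) = 27; EF_Task 7 = 27+6 = 33
ES_Task 8 = 13; EF_Task 8 = 13+3 = 16
ES_Task 9 = 13; EF_Task 9 = 13+13 = 26
ES_Task 10 = max(EF_Task 3=23, EF_Task 5=40, EF_Task 6=39, EF_Task 7=33, EF_Task 8=16, EF_Task 9=26) = 40; EF_Task 10 = 40+12 = 52
Expected project duration μ = 52 days. Critical path: Task 2 → Task 4 → Task 5 → Task 10.

Backward pass:
LF_Task 10 = 52; LS_Task 10 = 52−12 = 40
LF_Task 9 = LS_Task 10 = 40; LS_Task 9 = 40−13 = 27
LF_Task 8 = LS_Task 10 = 40; LS_Task 8 = 40−3 = 37
LF_Task 7 = LS_Task 10 = 40; LS_Task 7 = 40−6 = 34
LF_Task 6 = LS_Task 10 = 40; LS_Task 6 = 40−12 = 28
LF_Task 5 = LS_Task 10 = 40; LS_Task 5 = 40−13 = 27
LF_Task 4 = min(LS_Task 5=27, LS_Task 6=28, LS_Task 7=34) = 27; LS_Task 4 = 27−13 = 14
LF_Task 3 = LS_Task 10 = 40; LS_Task 3 = 40−9 = 31
LF_Task 2 = min(LS_Task 3=31, LS_Task 4=14, LS_Task 6=28, LS_Task 7=34) = 14; LS_Task 2 = 14−14 = 0
LF_Task 1 = min(LS_Task 4=14, LS_Task 5=27, LS_Task 8=37, LS_Task 9=27) = 14; LS_Task 1 = 14−13 = 1
Slack_Task 1 = LS_Task 1 − ES_Task 1 = 1 − 0 = 1

1 days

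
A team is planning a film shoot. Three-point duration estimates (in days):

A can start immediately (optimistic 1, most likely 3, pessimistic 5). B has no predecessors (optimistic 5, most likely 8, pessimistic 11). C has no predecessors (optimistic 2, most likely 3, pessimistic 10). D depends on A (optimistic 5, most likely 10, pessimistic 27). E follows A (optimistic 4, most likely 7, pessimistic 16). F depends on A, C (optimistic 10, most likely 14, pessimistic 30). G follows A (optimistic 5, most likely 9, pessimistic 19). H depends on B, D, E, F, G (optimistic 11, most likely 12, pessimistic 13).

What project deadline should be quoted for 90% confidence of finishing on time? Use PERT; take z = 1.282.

te_A = (1 + 4·3 + 5)/6 = 18/6 = 3; σ²_A = ((5−1)/6)² = 0.444
te_B = (5 + 4·8 + 11)/6 = 48/6 = 8; σ²_B = ((11−5)/6)² = 1.000
te_C = (2 + 4·3 + 10)/6 = 24/6 = 4; σ²_C = ((10−2)/6)² = 1.778
te_D = (5 + 4·10 + 27)/6 = 72/6 = 12; σ²_D = ((27−5)/6)² = 13.444
te_E = (4 + 4·7 + 16)/6 = 48/6 = 8; σ²_E = ((16−4)/6)² = 4.000
te_F = (10 + 4·14 + 30)/6 = 96/6 = 16; σ²_F = ((30−10)/6)² = 11.111
te_G = (5 + 4·9 + 19)/6 = 60/6 = 10; σ²_G = ((19−5)/6)² = 5.444
te_H = (11 + 4·12 + 13)/6 = 72/6 = 12; σ²_H = ((13−11)/6)² = 0.111

Forward pass:
ES_A = 0; EF_A = 3
ES_B = 0; EF_B = 8
ES_C = 0; EF_C = 4
ES_D = 3; EF_D = 3+12 = 15
ES_E = 3; EF_E = 3+8 = 11
ES_F = max(EF_A=3, EF_C=4) = 4; EF_F = 4+16 = 20
ES_G = 3; EF_G = 3+10 = 13
ES_H = max(EF_B=8, EF_D=15, EF_E=11, EF_F=20, EF_G=13) = 20; EF_H = 20+12 = 32
Expected project duration μ = 32 days. Critical path: C → F → H.

Variance along critical path = 1.778 + 11.111 + 0.111 = 13.000; σ = 3.606 days.
D = μ + z·σ = 32 + 1.282·3.606 = 36.6 days

36.6 days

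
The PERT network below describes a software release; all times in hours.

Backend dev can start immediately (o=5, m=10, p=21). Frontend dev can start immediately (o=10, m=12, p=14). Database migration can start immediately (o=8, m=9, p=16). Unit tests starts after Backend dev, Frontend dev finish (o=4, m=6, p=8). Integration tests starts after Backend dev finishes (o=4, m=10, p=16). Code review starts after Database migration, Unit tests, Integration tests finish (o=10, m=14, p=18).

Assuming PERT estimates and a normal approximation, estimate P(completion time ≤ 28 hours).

te_Backend dev = (5 + 4·10 + 21)/6 = 66/6 = 11; σ²_Backend dev = ((21−5)/6)² = 7.111
te_Frontend dev = (10 + 4·12 + 14)/6 = 72/6 = 12; σ²_Frontend dev = ((14−10)/6)² = 0.444
te_Database migration = (8 + 4·9 + 16)/6 = 60/6 = 10; σ²_Database migration = ((16−8)/6)² = 1.778
te_Unit tests = (4 + 4·6 + 8)/6 = 36/6 = 6; σ²_Unit tests = ((8−4)/6)² = 0.444
te_Integration tests = (4 + 4·10 + 16)/6 = 60/6 = 10; σ²_Integration tests = ((16−4)/6)² = 4.000
te_Code review = (10 + 4·14 + 18)/6 = 84/6 = 14; σ²_Code review = ((18−10)/6)² = 1.778

Forward pass:
ES_Backend dev = 0; EF_Backend dev = 11
ES_Frontend dev = 0; EF_Frontend dev = 12
ES_Database migration = 0; EF_Database migration = 10
ES_Unit tests = max(EF_Backend dev=11, EF_Frontend dev=12) = 12; EF_Unit tests = 12+6 = 18
ES_Integration tests = 11; EF_Integration tests = 11+10 = 21
ES_Code review = max(EF_Database migration=10, EF_Unit tests=18, EF_Integration tests=21) = 21; EF_Code review = 21+14 = 35
Expected project duration μ = 35 hours. Critical path: Backend dev → Integration tests → Code review.

Variance along critical path = 7.111 + 4.000 + 1.778 = 12.889; σ = √12.889 = 3.590 hours.
Z = (28 − 35) / 3.590 = -1.950
P(T ≤ 28) = Φ(-1.950) ≈ 0.026

0.026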